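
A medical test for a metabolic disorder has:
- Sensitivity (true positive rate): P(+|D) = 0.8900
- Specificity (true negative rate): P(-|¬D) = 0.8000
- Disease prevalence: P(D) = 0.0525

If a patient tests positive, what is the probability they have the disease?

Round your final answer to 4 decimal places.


Let D = has disease, + = positive test

Given:
- P(D) = 0.0525 (prevalence)
- P(+|D) = 0.8900 (sensitivity)
- P(-|¬D) = 0.8000 (specificity)
- P(+|¬D) = 0.2000 (false positive rate = 1 - specificity)

Step 1: Find P(+)
P(+) = P(+|D)P(D) + P(+|¬D)P(¬D)
     = 0.8900 × 0.0525 + 0.2000 × 0.9475
     = 0.04672500 + 0.18950000
     = 0.23622500

Step 2: Apply Bayes' theorem for P(D|+)
P(D|+) = P(+|D)P(D) / P(+)
       = 0.04672500 / 0.23622500
       = 0.1978


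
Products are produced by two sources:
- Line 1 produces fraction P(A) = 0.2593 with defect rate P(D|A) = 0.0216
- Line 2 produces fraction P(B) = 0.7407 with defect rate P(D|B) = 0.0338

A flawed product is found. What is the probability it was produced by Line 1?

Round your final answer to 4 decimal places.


Let A = from Line 1, D = flawed

Given:
- P(A) = 0.2593, P(B) = 0.7407
- P(D|A) = 0.0216, P(D|B) = 0.0338

Step 1: Find P(D)
P(D) = P(D|A)P(A) + P(D|B)P(B)
     = 0.0216 × 0.2593 + 0.0338 × 0.7407
     = 0.00560088 + 0.02503566
     = 0.03063654

Step 2: Apply Bayes' theorem
P(A|D) = P(D|A)P(A) / P(D)
       = 0.00560088 / 0.03063654
       = 0.1828


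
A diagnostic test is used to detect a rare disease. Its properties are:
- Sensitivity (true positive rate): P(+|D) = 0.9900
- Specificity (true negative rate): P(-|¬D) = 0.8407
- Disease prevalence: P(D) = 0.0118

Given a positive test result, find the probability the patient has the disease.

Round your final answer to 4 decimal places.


Let D = has disease, + = positive test

Given:
- P(D) = 0.0118 (prevalence)
- P(+|D) = 0.9900 (sensitivity)
- P(-|¬D) = 0.8407 (specificity)
- P(+|¬D) = 0.1593 (false positive rate = 1 - specificity)

Step 1: Find P(+)
P(+) = P(+|D)P(D) + P(+|¬D)P(¬D)
     = 0.9900 × 0.0118 + 0.1593 × 0.9882
     = 0.01168200 + 0.15742026
     = 0.16910226

Step 2: Apply Bayes' theorem for P(D|+)
P(D|+) = P(+|D)P(D) / P(+)
       = 0.01168200 / 0.16910226
       = 0.0691


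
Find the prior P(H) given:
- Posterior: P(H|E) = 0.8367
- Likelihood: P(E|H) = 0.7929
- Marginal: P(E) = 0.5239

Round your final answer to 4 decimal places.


From Bayes' theorem: P(H|E) = P(E|H) × P(H) / P(E)

Rearranging for P(H):
P(H) = P(H|E) × P(E) / P(E|H)
     = 0.8367 × 0.5239 / 0.7929
     = 0.43834713 / 0.7929
     = 0.5528


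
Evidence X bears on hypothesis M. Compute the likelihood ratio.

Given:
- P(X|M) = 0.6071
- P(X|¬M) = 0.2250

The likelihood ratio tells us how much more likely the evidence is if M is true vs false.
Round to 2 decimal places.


Likelihood Ratio (LR) = P(X|M) / P(X|¬M)

LR = 0.6071 / 0.2250
   = 2.70

The evidence is 2.70 times more likely if M is true than if M is false.
LR > 1, so observing X raises the odds in favor of M.


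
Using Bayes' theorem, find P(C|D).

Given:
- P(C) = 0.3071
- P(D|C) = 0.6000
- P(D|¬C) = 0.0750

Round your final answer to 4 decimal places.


Bayes' theorem: P(C|D) = P(D|C) × P(C) / P(D)

Step 1: Calculate P(D) using law of total probability
P(D) = P(D|C)P(C) + P(D|¬C)P(¬C)
     = 0.6000 × 0.3071 + 0.0750 × 0.6929
     = 0.18426000 + 0.05196750
     = 0.23622750

Step 2: Apply Bayes' theorem
P(C|D) = P(D|C) × P(C) / P(D)
       = 0.18426000 / 0.23622750
       = 0.7800


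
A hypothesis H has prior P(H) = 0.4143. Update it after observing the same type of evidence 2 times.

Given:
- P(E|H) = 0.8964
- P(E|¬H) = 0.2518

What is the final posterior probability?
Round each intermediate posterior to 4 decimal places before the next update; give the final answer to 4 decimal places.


Sequential Bayesian updating:

Initial prior: P(H) = 0.4143

Update 1:
  P(E) = 0.8964 × 0.4143 + 0.2518 × 0.5857 = 0.37137852 + 0.14747926 = 0.51885778
  P(H|E) = 0.37137852 / 0.51885778 = 0.7158

Update 2:
  P(E) = 0.8964 × 0.7158 + 0.2518 × 0.2842 = 0.64164312 + 0.07156156 = 0.71320468
  P(H|E) = 0.64164312 / 0.71320468 = 0.8997

Final posterior: 0.8997


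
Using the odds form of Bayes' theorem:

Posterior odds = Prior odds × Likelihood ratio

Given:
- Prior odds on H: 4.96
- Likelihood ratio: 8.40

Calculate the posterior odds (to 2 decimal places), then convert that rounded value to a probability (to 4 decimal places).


Step 1: Calculate posterior odds
Posterior odds = Prior odds × LR
               = 4.96 × 8.40
               = 41.66

Step 2: Convert to probability
P(H|E) = Posterior odds / (1 + Posterior odds)
       = 41.66 / (1 + 41.66)
       = 41.66 / 42.66
       = 0.9766

The evidence increased P(H) from 0.8322 to 0.9766.


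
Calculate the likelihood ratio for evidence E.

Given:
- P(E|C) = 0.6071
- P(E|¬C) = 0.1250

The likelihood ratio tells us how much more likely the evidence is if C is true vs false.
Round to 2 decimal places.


Likelihood Ratio (LR) = P(E|C) / P(E|¬C)

LR = 0.6071 / 0.1250
   = 4.86

The evidence is 4.86 times more likely if C is true than if C is false.
Since LR > 1, the evidence supports C over ¬C.


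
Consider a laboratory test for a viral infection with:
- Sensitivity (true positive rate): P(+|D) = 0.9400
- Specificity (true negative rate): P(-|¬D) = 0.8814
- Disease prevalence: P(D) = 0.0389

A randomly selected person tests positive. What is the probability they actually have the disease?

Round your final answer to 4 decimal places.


Let D = has disease, + = positive test

Given:
- P(D) = 0.0389 (prevalence)
- P(+|D) = 0.9400 (sensitivity)
- P(-|¬D) = 0.8814 (specificity)
- P(+|¬D) = 0.1186 (false positive rate = 1 - specificity)

Step 1: Find P(+)
P(+) = P(+|D)P(D) + P(+|¬D)P(¬D)
     = 0.9400 × 0.0389 + 0.1186 × 0.9611
     = 0.03656600 + 0.11398646
     = 0.15055246

Step 2: Apply Bayes' theorem for P(D|+)
P(D|+) = P(+|D)P(D) / P(+)
       = 0.03656600 / 0.15055246
       = 0.2429


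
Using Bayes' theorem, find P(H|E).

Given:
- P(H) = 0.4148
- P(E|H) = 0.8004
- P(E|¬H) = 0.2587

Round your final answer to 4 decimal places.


Bayes' theorem: P(H|E) = P(E|H) × P(H) / P(E)

Step 1: Calculate P(E) using law of total probability
P(E) = P(E|H)P(H) + P(E|¬H)P(¬H)
     = 0.8004 × 0.4148 + 0.2587 × 0.5852
     = 0.33200592 + 0.15139124
     = 0.48339716

Step 2: Apply Bayes' theorem
P(H|E) = P(E|H) × P(H) / P(E)
       = 0.33200592 / 0.48339716
       = 0.6868


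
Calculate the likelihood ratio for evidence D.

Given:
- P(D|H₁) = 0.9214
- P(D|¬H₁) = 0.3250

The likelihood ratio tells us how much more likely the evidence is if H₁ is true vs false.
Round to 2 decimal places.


Likelihood Ratio (LR) = P(D|H₁) / P(D|¬H₁)

LR = 0.9214 / 0.3250
   = 2.84

The evidence is 2.84 times more likely if H₁ is true than if H₁ is false.
Because LR exceeds 1, D is evidence for H₁.


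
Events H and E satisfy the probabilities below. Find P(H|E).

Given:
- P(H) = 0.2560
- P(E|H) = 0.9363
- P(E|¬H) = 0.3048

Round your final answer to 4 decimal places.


Bayes' theorem: P(H|E) = P(E|H) × P(H) / P(E)

Step 1: Calculate P(E) using law of total probability
P(E) = P(E|H)P(H) + P(E|¬H)P(¬H)
     = 0.9363 × 0.2560 + 0.3048 × 0.7440
     = 0.23969280 + 0.22677120
     = 0.46646400

Step 2: Apply Bayes' theorem
P(H|E) = P(E|H) × P(H) / P(E)
       = 0.23969280 / 0.46646400
       = 0.5139


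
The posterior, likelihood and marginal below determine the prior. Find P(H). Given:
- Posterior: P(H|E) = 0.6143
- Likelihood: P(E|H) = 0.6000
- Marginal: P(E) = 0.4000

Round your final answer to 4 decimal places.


From Bayes' theorem: P(H|E) = P(E|H) × P(H) / P(E)

Rearranging for P(H):
P(H) = P(H|E) × P(E) / P(E|H)
     = 0.6143 × 0.4000 / 0.6000
     = 0.24572000 / 0.6000
     = 0.4095


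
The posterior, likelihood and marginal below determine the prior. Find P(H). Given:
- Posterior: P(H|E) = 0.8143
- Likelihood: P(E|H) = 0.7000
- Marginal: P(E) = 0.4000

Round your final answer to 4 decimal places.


From Bayes' theorem: P(H|E) = P(E|H) × P(H) / P(E)

Rearranging for P(H):
P(H) = P(H|E) × P(E) / P(E|H)
     = 0.8143 × 0.4000 / 0.7000
     = 0.32572000 / 0.7000
     = 0.4653


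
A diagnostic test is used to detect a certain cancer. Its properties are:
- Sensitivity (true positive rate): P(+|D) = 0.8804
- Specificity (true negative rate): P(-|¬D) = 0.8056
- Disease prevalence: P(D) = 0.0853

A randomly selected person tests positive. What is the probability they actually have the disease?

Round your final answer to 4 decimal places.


Let D = has disease, + = positive test

Given:
- P(D) = 0.0853 (prevalence)
- P(+|D) = 0.8804 (sensitivity)
- P(-|¬D) = 0.8056 (specificity)
- P(+|¬D) = 0.1944 (false positive rate = 1 - specificity)

Step 1: Find P(+)
P(+) = P(+|D)P(D) + P(+|¬D)P(¬D)
     = 0.8804 × 0.0853 + 0.1944 × 0.9147
     = 0.07509812 + 0.17781768
     = 0.25291580

Step 2: Apply Bayes' theorem for P(D|+)
P(D|+) = P(+|D)P(D) / P(+)
       = 0.07509812 / 0.25291580
       = 0.2969


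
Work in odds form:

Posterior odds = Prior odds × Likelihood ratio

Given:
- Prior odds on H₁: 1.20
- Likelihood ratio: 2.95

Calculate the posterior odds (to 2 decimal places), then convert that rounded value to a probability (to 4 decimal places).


Step 1: Calculate posterior odds
Posterior odds = Prior odds × LR
               = 1.20 × 2.95
               = 3.54

Step 2: Convert to probability
P(H₁|E) = Posterior odds / (1 + Posterior odds)
       = 3.54 / (1 + 3.54)
       = 3.54 / 4.54
       = 0.7797

The evidence increased P(H₁) from 0.5455 to 0.7797.


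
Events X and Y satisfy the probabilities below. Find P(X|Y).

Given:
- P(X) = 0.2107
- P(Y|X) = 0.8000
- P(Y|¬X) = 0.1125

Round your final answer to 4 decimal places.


Bayes' theorem: P(X|Y) = P(Y|X) × P(X) / P(Y)

Step 1: Calculate P(Y) using law of total probability
P(Y) = P(Y|X)P(X) + P(Y|¬X)P(¬X)
     = 0.8000 × 0.2107 + 0.1125 × 0.7893
     = 0.16856000 + 0.08879625
     = 0.25735625

Step 2: Apply Bayes' theorem
P(X|Y) = P(Y|X) × P(X) / P(Y)
       = 0.16856000 / 0.25735625
       = 0.6550


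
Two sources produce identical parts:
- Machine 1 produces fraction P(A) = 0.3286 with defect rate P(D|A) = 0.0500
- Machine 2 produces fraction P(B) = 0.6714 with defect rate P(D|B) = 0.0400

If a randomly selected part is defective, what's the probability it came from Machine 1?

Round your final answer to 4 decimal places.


Let A = from Machine 1, D = defective

Given:
- P(A) = 0.3286, P(B) = 0.6714
- P(D|A) = 0.0500, P(D|B) = 0.0400

Step 1: Find P(D)
P(D) = P(D|A)P(A) + P(D|B)P(B)
     = 0.0500 × 0.3286 + 0.0400 × 0.6714
     = 0.01643000 + 0.02685600
     = 0.04328600

Step 2: Apply Bayes' theorem
P(A|D) = P(D|A)P(A) / P(D)
       = 0.01643000 / 0.04328600
       = 0.3796


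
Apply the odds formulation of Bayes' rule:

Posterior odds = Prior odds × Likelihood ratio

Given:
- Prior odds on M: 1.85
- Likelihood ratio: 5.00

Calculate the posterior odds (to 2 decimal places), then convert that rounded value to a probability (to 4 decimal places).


Step 1: Calculate posterior odds
Posterior odds = Prior odds × LR
               = 1.85 × 5.00
               = 9.25

Step 2: Convert to probability
P(M|E) = Posterior odds / (1 + Posterior odds)
       = 9.25 / (1 + 9.25)
       = 9.25 / 10.25
       = 0.9024

The evidence increased P(M) from 0.6491 to 0.9024.


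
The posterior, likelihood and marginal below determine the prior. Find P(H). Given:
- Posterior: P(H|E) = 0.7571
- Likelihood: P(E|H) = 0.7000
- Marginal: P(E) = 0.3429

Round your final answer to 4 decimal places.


From Bayes' theorem: P(H|E) = P(E|H) × P(H) / P(E)

Rearranging for P(H):
P(H) = P(H|E) × P(E) / P(E|H)
     = 0.7571 × 0.3429 / 0.7000
     = 0.25960959 / 0.7000
     = 0.3709


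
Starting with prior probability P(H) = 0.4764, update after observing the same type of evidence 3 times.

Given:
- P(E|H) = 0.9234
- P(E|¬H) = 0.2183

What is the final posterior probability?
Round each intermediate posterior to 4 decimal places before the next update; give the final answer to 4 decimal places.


Sequential Bayesian updating:

Initial prior: P(H) = 0.4764

Update 1:
  P(E) = 0.9234 × 0.4764 + 0.2183 × 0.5236 = 0.43990776 + 0.11430188 = 0.55420964
  P(H|E) = 0.43990776 / 0.55420964 = 0.7938

Update 2:
  P(E) = 0.9234 × 0.7938 + 0.2183 × 0.2062 = 0.73299492 + 0.04501346 = 0.77800838
  P(H|E) = 0.73299492 / 0.77800838 = 0.9421

Update 3:
  P(E) = 0.9234 × 0.9421 + 0.2183 × 0.0579 = 0.86993514 + 0.01263957 = 0.88257471
  P(H|E) = 0.86993514 / 0.88257471 = 0.9857

Final posterior: 0.9857


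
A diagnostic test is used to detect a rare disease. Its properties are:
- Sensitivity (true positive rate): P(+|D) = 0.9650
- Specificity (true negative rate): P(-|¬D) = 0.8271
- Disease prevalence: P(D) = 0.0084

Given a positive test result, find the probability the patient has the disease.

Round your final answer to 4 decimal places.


Let D = has disease, + = positive test

Given:
- P(D) = 0.0084 (prevalence)
- P(+|D) = 0.9650 (sensitivity)
- P(-|¬D) = 0.8271 (specificity)
- P(+|¬D) = 0.1729 (false positive rate = 1 - specificity)

Step 1: Find P(+)
P(+) = P(+|D)P(D) + P(+|¬D)P(¬D)
     = 0.9650 × 0.0084 + 0.1729 × 0.9916
     = 0.00810600 + 0.17144764
     = 0.17955364

Step 2: Apply Bayes' theorem for P(D|+)
P(D|+) = P(+|D)P(D) / P(+)
       = 0.00810600 / 0.17955364
       = 0.0451


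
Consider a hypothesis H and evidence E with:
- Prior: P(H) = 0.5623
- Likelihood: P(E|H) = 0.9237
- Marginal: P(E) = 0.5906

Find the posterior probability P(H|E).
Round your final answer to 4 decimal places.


Using Bayes' theorem:

P(H|E) = P(E|H) × P(H) / P(E)
       = 0.9237 × 0.5623 / 0.5906
       = 0.51939651 / 0.5906
       = 0.8794

The evidence strengthens our belief in H.
Prior: 0.5623 → Posterior: 0.8794


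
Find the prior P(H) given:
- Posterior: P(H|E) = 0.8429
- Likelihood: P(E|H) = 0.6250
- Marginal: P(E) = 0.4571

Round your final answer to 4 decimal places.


From Bayes' theorem: P(H|E) = P(E|H) × P(H) / P(E)

Rearranging for P(H):
P(H) = P(H|E) × P(E) / P(E|H)
     = 0.8429 × 0.4571 / 0.6250
     = 0.38528959 / 0.6250
     = 0.6165


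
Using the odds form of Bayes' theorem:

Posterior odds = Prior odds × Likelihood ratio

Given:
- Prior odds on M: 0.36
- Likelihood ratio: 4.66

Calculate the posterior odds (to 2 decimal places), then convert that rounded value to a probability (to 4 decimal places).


Step 1: Calculate posterior odds
Posterior odds = Prior odds × LR
               = 0.36 × 4.66
               = 1.68

Step 2: Convert to probability
P(M|E) = Posterior odds / (1 + Posterior odds)
       = 1.68 / (1 + 1.68)
       = 1.68 / 2.68
       = 0.6269

The evidence increased P(M) from 0.2647 to 0.6269.


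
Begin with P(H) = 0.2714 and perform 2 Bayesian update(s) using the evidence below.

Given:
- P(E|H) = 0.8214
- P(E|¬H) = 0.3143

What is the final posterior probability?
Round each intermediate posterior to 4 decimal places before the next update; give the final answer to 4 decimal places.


Sequential Bayesian updating:

Initial prior: P(H) = 0.2714

Update 1:
  P(E) = 0.8214 × 0.2714 + 0.3143 × 0.7286 = 0.22292796 + 0.22899898 = 0.45192694
  P(H|E) = 0.22292796 / 0.45192694 = 0.4933

Update 2:
  P(E) = 0.8214 × 0.4933 + 0.3143 × 0.5067 = 0.40519662 + 0.15925581 = 0.56445243
  P(H|E) = 0.40519662 / 0.56445243 = 0.7179

Final posterior: 0.7179


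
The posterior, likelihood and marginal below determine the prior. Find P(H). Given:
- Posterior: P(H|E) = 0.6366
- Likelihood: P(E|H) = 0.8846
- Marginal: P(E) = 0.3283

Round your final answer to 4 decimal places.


From Bayes' theorem: P(H|E) = P(E|H) × P(H) / P(E)

Rearranging for P(H):
P(H) = P(H|E) × P(E) / P(E|H)
     = 0.6366 × 0.3283 / 0.8846
     = 0.20899578 / 0.8846
     = 0.2363


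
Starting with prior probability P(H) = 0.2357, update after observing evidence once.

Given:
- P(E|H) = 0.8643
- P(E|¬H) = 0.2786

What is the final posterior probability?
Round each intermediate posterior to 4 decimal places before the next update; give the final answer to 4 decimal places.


Sequential Bayesian updating:

Initial prior: P(H) = 0.2357

Update 1:
  P(E) = 0.8643 × 0.2357 + 0.2786 × 0.7643 = 0.20371551 + 0.21293398 = 0.41664949
  P(H|E) = 0.20371551 / 0.41664949 = 0.4889

Final posterior: 0.4889


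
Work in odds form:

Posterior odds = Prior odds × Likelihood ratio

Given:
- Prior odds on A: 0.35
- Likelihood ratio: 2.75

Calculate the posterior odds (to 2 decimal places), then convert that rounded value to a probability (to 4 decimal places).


Step 1: Calculate posterior odds
Posterior odds = Prior odds × LR
               = 0.35 × 2.75
               = 0.96

Step 2: Convert to probability
P(A|E) = Posterior odds / (1 + Posterior odds)
       = 0.96 / (1 + 0.96)
       = 0.96 / 1.96
       = 0.4898

The evidence increased P(A) from 0.2593 to 0.4898.


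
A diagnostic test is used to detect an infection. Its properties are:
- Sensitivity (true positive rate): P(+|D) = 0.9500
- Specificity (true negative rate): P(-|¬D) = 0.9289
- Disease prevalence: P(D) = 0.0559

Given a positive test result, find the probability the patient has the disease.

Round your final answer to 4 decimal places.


Let D = has disease, + = positive test

Given:
- P(D) = 0.0559 (prevalence)
- P(+|D) = 0.9500 (sensitivity)
- P(-|¬D) = 0.9289 (specificity)
- P(+|¬D) = 0.0711 (false positive rate = 1 - specificity)

Step 1: Find P(+)
P(+) = P(+|D)P(D) + P(+|¬D)P(¬D)
     = 0.9500 × 0.0559 + 0.0711 × 0.9441
     = 0.05310500 + 0.06712551
     = 0.12023051

Step 2: Apply Bayes' theorem for P(D|+)
P(D|+) = P(+|D)P(D) / P(+)
       = 0.05310500 / 0.12023051
       = 0.4417


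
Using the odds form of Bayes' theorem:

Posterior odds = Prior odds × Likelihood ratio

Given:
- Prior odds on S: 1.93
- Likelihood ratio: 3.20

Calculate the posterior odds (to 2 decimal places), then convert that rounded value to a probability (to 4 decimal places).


Step 1: Calculate posterior odds
Posterior odds = Prior odds × LR
               = 1.93 × 3.20
               = 6.18

Step 2: Convert to probability
P(S|E) = Posterior odds / (1 + Posterior odds)
       = 6.18 / (1 + 6.18)
       = 6.18 / 7.18
       = 0.8607

The evidence increased P(S) from 0.6587 to 0.8607.


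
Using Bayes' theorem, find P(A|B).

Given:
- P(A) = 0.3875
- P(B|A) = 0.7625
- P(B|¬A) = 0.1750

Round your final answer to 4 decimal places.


Bayes' theorem: P(A|B) = P(B|A) × P(A) / P(B)

Step 1: Calculate P(B) using law of total probability
P(B) = P(B|A)P(A) + P(B|¬A)P(¬A)
     = 0.7625 × 0.3875 + 0.1750 × 0.6125
     = 0.29546875 + 0.10718750
     = 0.40265625

Step 2: Apply Bayes' theorem
P(A|B) = P(B|A) × P(A) / P(B)
       = 0.29546875 / 0.40265625
       = 0.7338


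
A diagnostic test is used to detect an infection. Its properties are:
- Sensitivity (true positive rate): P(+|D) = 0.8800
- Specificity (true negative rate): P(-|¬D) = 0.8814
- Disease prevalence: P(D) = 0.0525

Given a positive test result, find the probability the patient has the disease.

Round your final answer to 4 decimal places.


Let D = has disease, + = positive test

Given:
- P(D) = 0.0525 (prevalence)
- P(+|D) = 0.8800 (sensitivity)
- P(-|¬D) = 0.8814 (specificity)
- P(+|¬D) = 0.1186 (false positive rate = 1 - specificity)

Step 1: Find P(+)
P(+) = P(+|D)P(D) + P(+|¬D)P(¬D)
     = 0.8800 × 0.0525 + 0.1186 × 0.9475
     = 0.04620000 + 0.11237350
     = 0.15857350

Step 2: Apply Bayes' theorem for P(D|+)
P(D|+) = P(+|D)P(D) / P(+)
       = 0.04620000 / 0.15857350
       = 0.2913


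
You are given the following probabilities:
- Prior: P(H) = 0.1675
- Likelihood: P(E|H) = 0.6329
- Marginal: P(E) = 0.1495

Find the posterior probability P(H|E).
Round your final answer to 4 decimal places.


Using Bayes' theorem:

P(H|E) = P(E|H) × P(H) / P(E)
       = 0.6329 × 0.1675 / 0.1495
       = 0.10601075 / 0.1495
       = 0.7091

The evidence strengthens our belief in H.
Prior: 0.1675 → Posterior: 0.7091


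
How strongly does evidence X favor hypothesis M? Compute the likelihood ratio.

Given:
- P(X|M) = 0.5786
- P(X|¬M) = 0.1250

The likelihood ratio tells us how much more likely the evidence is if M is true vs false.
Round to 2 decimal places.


Likelihood Ratio (LR) = P(X|M) / P(X|¬M)

LR = 0.5786 / 0.1250
   = 4.63

The evidence is 4.63 times more likely if M is true than if M is false.
Because LR exceeds 1, X is evidence for M.


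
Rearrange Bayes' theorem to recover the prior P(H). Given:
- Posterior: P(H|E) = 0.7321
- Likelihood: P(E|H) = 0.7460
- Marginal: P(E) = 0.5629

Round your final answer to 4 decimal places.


From Bayes' theorem: P(H|E) = P(E|H) × P(H) / P(E)

Rearranging for P(H):
P(H) = P(H|E) × P(E) / P(E|H)
     = 0.7321 × 0.5629 / 0.7460
     = 0.41209909 / 0.7460
     = 0.5524


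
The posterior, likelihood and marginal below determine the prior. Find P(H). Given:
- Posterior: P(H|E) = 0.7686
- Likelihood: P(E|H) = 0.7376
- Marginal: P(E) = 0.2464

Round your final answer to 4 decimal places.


From Bayes' theorem: P(H|E) = P(E|H) × P(H) / P(E)

Rearranging for P(H):
P(H) = P(H|E) × P(E) / P(E|H)
     = 0.7686 × 0.2464 / 0.7376
     = 0.18938304 / 0.7376
     = 0.2568


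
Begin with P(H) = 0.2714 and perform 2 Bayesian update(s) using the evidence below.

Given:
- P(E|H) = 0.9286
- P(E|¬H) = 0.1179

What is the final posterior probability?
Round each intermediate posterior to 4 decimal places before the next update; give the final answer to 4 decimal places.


Sequential Bayesian updating:

Initial prior: P(H) = 0.2714

Update 1:
  P(E) = 0.9286 × 0.2714 + 0.1179 × 0.7286 = 0.25202204 + 0.08590194 = 0.33792398
  P(H|E) = 0.25202204 / 0.33792398 = 0.7458

Update 2:
  P(E) = 0.9286 × 0.7458 + 0.1179 × 0.2542 = 0.69254988 + 0.02997018 = 0.72252006
  P(H|E) = 0.69254988 / 0.72252006 = 0.9585

Final posterior: 0.9585


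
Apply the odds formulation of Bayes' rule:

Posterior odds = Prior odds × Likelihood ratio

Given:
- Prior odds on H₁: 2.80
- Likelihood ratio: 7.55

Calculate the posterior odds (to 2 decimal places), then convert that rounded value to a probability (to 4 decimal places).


Step 1: Calculate posterior odds
Posterior odds = Prior odds × LR
               = 2.80 × 7.55
               = 21.14

Step 2: Convert to probability
P(H₁|E) = Posterior odds / (1 + Posterior odds)
       = 21.14 / (1 + 21.14)
       = 21.14 / 22.14
       = 0.9548

The evidence increased P(H₁) from 0.7368 to 0.9548.


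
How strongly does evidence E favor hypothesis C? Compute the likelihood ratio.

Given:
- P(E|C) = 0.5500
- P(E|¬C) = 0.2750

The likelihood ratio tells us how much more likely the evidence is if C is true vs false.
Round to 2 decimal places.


Likelihood Ratio (LR) = P(E|C) / P(E|¬C)

LR = 0.5500 / 0.2750
   = 2.00

The evidence is 2.00 times more likely if C is true than if C is false.
Since LR > 1, the evidence supports C over ¬C.


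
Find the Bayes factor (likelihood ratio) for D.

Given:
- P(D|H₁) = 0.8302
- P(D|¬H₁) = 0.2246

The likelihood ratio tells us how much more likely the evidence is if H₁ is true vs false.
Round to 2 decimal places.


Likelihood Ratio (LR) = P(D|H₁) / P(D|¬H₁)

LR = 0.8302 / 0.2246
   = 3.70

The evidence is 3.70 times more likely if H₁ is true than if H₁ is false.
Since LR > 1, the evidence supports H₁ over ¬H₁.


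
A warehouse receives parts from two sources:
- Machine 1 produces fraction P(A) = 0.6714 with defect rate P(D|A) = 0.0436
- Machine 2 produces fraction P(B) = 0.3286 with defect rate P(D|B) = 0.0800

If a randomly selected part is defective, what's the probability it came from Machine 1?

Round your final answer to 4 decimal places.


Let A = from Machine 1, D = defective

Given:
- P(A) = 0.6714, P(B) = 0.3286
- P(D|A) = 0.0436, P(D|B) = 0.0800

Step 1: Find P(D)
P(D) = P(D|A)P(A) + P(D|B)P(B)
     = 0.0436 × 0.6714 + 0.0800 × 0.3286
     = 0.02927304 + 0.02628800
     = 0.05556104

Step 2: Apply Bayes' theorem
P(A|D) = P(D|A)P(A) / P(D)
       = 0.02927304 / 0.05556104
       = 0.5269


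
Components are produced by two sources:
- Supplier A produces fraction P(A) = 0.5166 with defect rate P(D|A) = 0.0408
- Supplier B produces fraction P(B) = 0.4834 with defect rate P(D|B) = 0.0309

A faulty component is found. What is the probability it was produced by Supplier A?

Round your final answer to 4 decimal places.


Let A = from Supplier A, D = faulty

Given:
- P(A) = 0.5166, P(B) = 0.4834
- P(D|A) = 0.0408, P(D|B) = 0.0309

Step 1: Find P(D)
P(D) = P(D|A)P(A) + P(D|B)P(B)
     = 0.0408 × 0.5166 + 0.0309 × 0.4834
     = 0.02107728 + 0.01493706
     = 0.03601434

Step 2: Apply Bayes' theorem
P(A|D) = P(D|A)P(A) / P(D)
       = 0.02107728 / 0.03601434
       = 0.5852


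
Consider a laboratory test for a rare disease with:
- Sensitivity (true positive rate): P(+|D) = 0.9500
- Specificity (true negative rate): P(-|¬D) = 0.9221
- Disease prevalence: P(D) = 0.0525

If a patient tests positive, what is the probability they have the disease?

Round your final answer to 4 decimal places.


Let D = has disease, + = positive test

Given:
- P(D) = 0.0525 (prevalence)
- P(+|D) = 0.9500 (sensitivity)
- P(-|¬D) = 0.9221 (specificity)
- P(+|¬D) = 0.0779 (false positive rate = 1 - specificity)

Step 1: Find P(+)
P(+) = P(+|D)P(D) + P(+|¬D)P(¬D)
     = 0.9500 × 0.0525 + 0.0779 × 0.9475
     = 0.04987500 + 0.07381025
     = 0.12368525

Step 2: Apply Bayes' theorem for P(D|+)
P(D|+) = P(+|D)P(D) / P(+)
       = 0.04987500 / 0.12368525
       = 0.4032


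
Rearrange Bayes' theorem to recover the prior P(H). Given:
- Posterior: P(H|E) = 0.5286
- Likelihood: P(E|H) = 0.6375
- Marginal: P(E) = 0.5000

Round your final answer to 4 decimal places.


From Bayes' theorem: P(H|E) = P(E|H) × P(H) / P(E)

Rearranging for P(H):
P(H) = P(H|E) × P(E) / P(E|H)
     = 0.5286 × 0.5000 / 0.6375
     = 0.26430000 / 0.6375
     = 0.4146


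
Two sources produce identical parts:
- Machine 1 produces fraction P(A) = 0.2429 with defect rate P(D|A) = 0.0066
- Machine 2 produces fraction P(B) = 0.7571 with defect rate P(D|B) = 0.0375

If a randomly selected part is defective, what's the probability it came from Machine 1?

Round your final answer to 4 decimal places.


Let A = from Machine 1, D = defective

Given:
- P(A) = 0.2429, P(B) = 0.7571
- P(D|A) = 0.0066, P(D|B) = 0.0375

Step 1: Find P(D)
P(D) = P(D|A)P(A) + P(D|B)P(B)
     = 0.0066 × 0.2429 + 0.0375 × 0.7571
     = 0.00160314 + 0.02839125
     = 0.02999439

Step 2: Apply Bayes' theorem
P(A|D) = P(D|A)P(A) / P(D)
       = 0.00160314 / 0.02999439
       = 0.0534


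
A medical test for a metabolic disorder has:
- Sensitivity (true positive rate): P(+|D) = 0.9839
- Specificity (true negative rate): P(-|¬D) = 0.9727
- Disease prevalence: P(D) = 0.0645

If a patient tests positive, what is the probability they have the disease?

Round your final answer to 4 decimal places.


Let D = has disease, + = positive test

Given:
- P(D) = 0.0645 (prevalence)
- P(+|D) = 0.9839 (sensitivity)
- P(-|¬D) = 0.9727 (specificity)
- P(+|¬D) = 0.0273 (false positive rate = 1 - specificity)

Step 1: Find P(+)
P(+) = P(+|D)P(D) + P(+|¬D)P(¬D)
     = 0.9839 × 0.0645 + 0.0273 × 0.9355
     = 0.06346155 + 0.02553915
     = 0.08900070

Step 2: Apply Bayes' theorem for P(D|+)
P(D|+) = P(+|D)P(D) / P(+)
       = 0.06346155 / 0.08900070
       = 0.7130


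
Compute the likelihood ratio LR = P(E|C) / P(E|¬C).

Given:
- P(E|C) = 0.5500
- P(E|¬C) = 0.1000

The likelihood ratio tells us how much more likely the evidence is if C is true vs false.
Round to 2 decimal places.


Likelihood Ratio (LR) = P(E|C) / P(E|¬C)

LR = 0.5500 / 0.1000
   = 5.50

The evidence is 5.50 times more likely if C is true than if C is false.
Because LR exceeds 1, E is evidence for C.


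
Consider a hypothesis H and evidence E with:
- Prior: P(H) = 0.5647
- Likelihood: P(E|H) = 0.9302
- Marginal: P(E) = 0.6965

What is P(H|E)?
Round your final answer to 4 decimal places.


Using Bayes' theorem:

P(H|E) = P(E|H) × P(H) / P(E)
       = 0.9302 × 0.5647 / 0.6965
       = 0.52528394 / 0.6965
       = 0.7542

The evidence strengthens our belief in H.
Prior: 0.5647 → Posterior: 0.7542


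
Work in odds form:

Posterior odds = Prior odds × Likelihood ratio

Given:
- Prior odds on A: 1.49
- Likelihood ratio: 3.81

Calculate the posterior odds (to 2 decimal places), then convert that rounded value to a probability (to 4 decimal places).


Step 1: Calculate posterior odds
Posterior odds = Prior odds × LR
               = 1.49 × 3.81
               = 5.68

Step 2: Convert to probability
P(A|E) = Posterior odds / (1 + Posterior odds)
       = 5.68 / (1 + 5.68)
       = 5.68 / 6.68
       = 0.8503

The evidence increased P(A) from 0.5984 to 0.8503.


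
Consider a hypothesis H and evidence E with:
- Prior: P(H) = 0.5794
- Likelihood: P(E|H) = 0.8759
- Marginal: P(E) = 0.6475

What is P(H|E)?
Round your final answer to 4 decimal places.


Using Bayes' theorem:

P(H|E) = P(E|H) × P(H) / P(E)
       = 0.8759 × 0.5794 / 0.6475
       = 0.50749646 / 0.6475
       = 0.7838

The evidence strengthens our belief in H.
Prior: 0.5794 → Posterior: 0.7838


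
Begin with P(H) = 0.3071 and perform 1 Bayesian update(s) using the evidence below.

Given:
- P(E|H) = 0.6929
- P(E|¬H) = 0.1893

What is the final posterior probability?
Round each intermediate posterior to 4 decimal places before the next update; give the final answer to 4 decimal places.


Sequential Bayesian updating:

Initial prior: P(H) = 0.3071

Update 1:
  P(E) = 0.6929 × 0.3071 + 0.1893 × 0.6929 = 0.21278959 + 0.13116597 = 0.34395556
  P(H|E) = 0.21278959 / 0.34395556 = 0.6187

Final posterior: 0.6187


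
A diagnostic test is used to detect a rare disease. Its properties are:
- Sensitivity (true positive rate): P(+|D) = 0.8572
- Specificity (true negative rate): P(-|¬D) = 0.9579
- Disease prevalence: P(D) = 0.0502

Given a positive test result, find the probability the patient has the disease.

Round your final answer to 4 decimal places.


Let D = has disease, + = positive test

Given:
- P(D) = 0.0502 (prevalence)
- P(+|D) = 0.8572 (sensitivity)
- P(-|¬D) = 0.9579 (specificity)
- P(+|¬D) = 0.0421 (false positive rate = 1 - specificity)

Step 1: Find P(+)
P(+) = P(+|D)P(D) + P(+|¬D)P(¬D)
     = 0.8572 × 0.0502 + 0.0421 × 0.9498
     = 0.04303144 + 0.03998658
     = 0.08301802

Step 2: Apply Bayes' theorem for P(D|+)
P(D|+) = P(+|D)P(D) / P(+)
       = 0.04303144 / 0.08301802
       = 0.5183


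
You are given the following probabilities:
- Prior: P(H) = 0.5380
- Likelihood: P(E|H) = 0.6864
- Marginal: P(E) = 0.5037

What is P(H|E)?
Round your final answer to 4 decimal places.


Using Bayes' theorem:

P(H|E) = P(E|H) × P(H) / P(E)
       = 0.6864 × 0.5380 / 0.5037
       = 0.36928320 / 0.5037
       = 0.7331

The evidence strengthens our belief in H.
Prior: 0.5380 → Posterior: 0.7331


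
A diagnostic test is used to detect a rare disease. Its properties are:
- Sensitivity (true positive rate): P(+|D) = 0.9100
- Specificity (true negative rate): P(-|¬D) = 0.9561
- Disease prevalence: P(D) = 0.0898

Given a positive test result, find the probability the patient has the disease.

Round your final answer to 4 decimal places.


Let D = has disease, + = positive test

Given:
- P(D) = 0.0898 (prevalence)
- P(+|D) = 0.9100 (sensitivity)
- P(-|¬D) = 0.9561 (specificity)
- P(+|¬D) = 0.0439 (false positive rate = 1 - specificity)

Step 1: Find P(+)
P(+) = P(+|D)P(D) + P(+|¬D)P(¬D)
     = 0.9100 × 0.0898 + 0.0439 × 0.9102
     = 0.08171800 + 0.03995778
     = 0.12167578

Step 2: Apply Bayes' theorem for P(D|+)
P(D|+) = P(+|D)P(D) / P(+)
       = 0.08171800 / 0.12167578
       = 0.6716


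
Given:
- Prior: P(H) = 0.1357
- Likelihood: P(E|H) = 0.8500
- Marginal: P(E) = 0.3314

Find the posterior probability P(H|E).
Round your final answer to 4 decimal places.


Using Bayes' theorem:

P(H|E) = P(E|H) × P(H) / P(E)
       = 0.8500 × 0.1357 / 0.3314
       = 0.11534500 / 0.3314
       = 0.3481

The evidence strengthens our belief in H.
Prior: 0.1357 → Posterior: 0.3481


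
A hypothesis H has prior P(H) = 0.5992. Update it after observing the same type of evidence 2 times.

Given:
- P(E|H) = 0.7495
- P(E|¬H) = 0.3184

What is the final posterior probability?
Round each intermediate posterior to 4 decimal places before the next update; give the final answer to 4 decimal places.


Sequential Bayesian updating:

Initial prior: P(H) = 0.5992

Update 1:
  P(E) = 0.7495 × 0.5992 + 0.3184 × 0.4008 = 0.44910040 + 0.12761472 = 0.57671512
  P(H|E) = 0.44910040 / 0.57671512 = 0.7787

Update 2:
  P(E) = 0.7495 × 0.7787 + 0.3184 × 0.2213 = 0.58363565 + 0.07046192 = 0.65409757
  P(H|E) = 0.58363565 / 0.65409757 = 0.8923

Final posterior: 0.8923


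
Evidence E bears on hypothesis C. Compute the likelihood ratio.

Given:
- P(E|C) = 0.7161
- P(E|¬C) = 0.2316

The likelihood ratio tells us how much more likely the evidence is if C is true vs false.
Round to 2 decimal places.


Likelihood Ratio (LR) = P(E|C) / P(E|¬C)

LR = 0.7161 / 0.2316
   = 3.09

The evidence is 3.09 times more likely if C is true than if C is false.
LR > 1, so observing E raises the odds in favor of C.


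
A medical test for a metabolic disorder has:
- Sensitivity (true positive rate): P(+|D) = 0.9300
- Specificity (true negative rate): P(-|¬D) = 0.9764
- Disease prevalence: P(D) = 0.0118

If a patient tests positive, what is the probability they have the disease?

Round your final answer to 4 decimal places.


Let D = has disease, + = positive test

Given:
- P(D) = 0.0118 (prevalence)
- P(+|D) = 0.9300 (sensitivity)
- P(-|¬D) = 0.9764 (specificity)
- P(+|¬D) = 0.0236 (false positive rate = 1 - specificity)

Step 1: Find P(+)
P(+) = P(+|D)P(D) + P(+|¬D)P(¬D)
     = 0.9300 × 0.0118 + 0.0236 × 0.9882
     = 0.01097400 + 0.02332152
     = 0.03429552

Step 2: Apply Bayes' theorem for P(D|+)
P(D|+) = P(+|D)P(D) / P(+)
       = 0.01097400 / 0.03429552
       = 0.3200


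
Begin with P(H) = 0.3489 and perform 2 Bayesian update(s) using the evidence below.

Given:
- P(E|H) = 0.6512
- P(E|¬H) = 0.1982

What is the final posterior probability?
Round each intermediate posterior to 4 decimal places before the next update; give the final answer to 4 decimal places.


Sequential Bayesian updating:

Initial prior: P(H) = 0.3489

Update 1:
  P(E) = 0.6512 × 0.3489 + 0.1982 × 0.6511 = 0.22720368 + 0.12904802 = 0.35625170
  P(H|E) = 0.22720368 / 0.35625170 = 0.6378

Update 2:
  P(E) = 0.6512 × 0.6378 + 0.1982 × 0.3622 = 0.41533536 + 0.07178804 = 0.48712340
  P(H|E) = 0.41533536 / 0.48712340 = 0.8526

Final posterior: 0.8526


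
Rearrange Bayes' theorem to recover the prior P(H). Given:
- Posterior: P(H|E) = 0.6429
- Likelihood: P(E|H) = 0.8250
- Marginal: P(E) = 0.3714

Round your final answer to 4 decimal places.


From Bayes' theorem: P(H|E) = P(E|H) × P(H) / P(E)

Rearranging for P(H):
P(H) = P(H|E) × P(E) / P(E|H)
     = 0.6429 × 0.3714 / 0.8250
     = 0.23877306 / 0.8250
     = 0.2894


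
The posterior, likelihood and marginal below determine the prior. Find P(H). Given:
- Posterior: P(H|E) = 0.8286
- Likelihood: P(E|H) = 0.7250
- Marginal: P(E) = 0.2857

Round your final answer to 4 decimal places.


From Bayes' theorem: P(H|E) = P(E|H) × P(H) / P(E)

Rearranging for P(H):
P(H) = P(H|E) × P(E) / P(E|H)
     = 0.8286 × 0.2857 / 0.7250
     = 0.23673102 / 0.7250
     = 0.3265


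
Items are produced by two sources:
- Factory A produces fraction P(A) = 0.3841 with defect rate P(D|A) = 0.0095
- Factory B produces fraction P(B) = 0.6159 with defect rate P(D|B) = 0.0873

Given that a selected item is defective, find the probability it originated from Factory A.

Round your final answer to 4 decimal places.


Let A = from Factory A, D = defective

Given:
- P(A) = 0.3841, P(B) = 0.6159
- P(D|A) = 0.0095, P(D|B) = 0.0873

Step 1: Find P(D)
P(D) = P(D|A)P(A) + P(D|B)P(B)
     = 0.0095 × 0.3841 + 0.0873 × 0.6159
     = 0.00364895 + 0.05376807
     = 0.05741702

Step 2: Apply Bayes' theorem
P(A|D) = P(D|A)P(A) / P(D)
       = 0.00364895 / 0.05741702
       = 0.0636


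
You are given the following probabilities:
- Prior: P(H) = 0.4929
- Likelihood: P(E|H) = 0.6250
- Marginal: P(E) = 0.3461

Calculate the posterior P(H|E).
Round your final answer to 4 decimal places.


Using Bayes' theorem:

P(H|E) = P(E|H) × P(H) / P(E)
       = 0.6250 × 0.4929 / 0.3461
       = 0.30806250 / 0.3461
       = 0.8901

The evidence strengthens our belief in H.
Prior: 0.4929 → Posterior: 0.8901


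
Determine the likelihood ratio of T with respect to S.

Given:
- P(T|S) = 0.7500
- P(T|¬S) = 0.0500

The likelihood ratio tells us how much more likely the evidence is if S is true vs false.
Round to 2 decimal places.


Likelihood Ratio (LR) = P(T|S) / P(T|¬S)

LR = 0.7500 / 0.0500
   = 15.00

The evidence is 15.00 times more likely if S is true than if S is false.
Because LR exceeds 1, T is evidence for S.


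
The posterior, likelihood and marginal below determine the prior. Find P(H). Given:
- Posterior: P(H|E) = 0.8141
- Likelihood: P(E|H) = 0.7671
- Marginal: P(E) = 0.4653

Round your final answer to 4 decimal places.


From Bayes' theorem: P(H|E) = P(E|H) × P(H) / P(E)

Rearranging for P(H):
P(H) = P(H|E) × P(E) / P(E|H)
     = 0.8141 × 0.4653 / 0.7671
     = 0.37880073 / 0.7671
     = 0.4938


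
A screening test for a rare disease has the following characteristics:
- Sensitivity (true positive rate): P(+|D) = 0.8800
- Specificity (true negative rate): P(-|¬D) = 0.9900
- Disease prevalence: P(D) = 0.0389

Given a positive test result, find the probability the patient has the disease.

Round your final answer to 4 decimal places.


Let D = has disease, + = positive test

Given:
- P(D) = 0.0389 (prevalence)
- P(+|D) = 0.8800 (sensitivity)
- P(-|¬D) = 0.9900 (specificity)
- P(+|¬D) = 0.0100 (false positive rate = 1 - specificity)

Step 1: Find P(+)
P(+) = P(+|D)P(D) + P(+|¬D)P(¬D)
     = 0.8800 × 0.0389 + 0.0100 × 0.9611
     = 0.03423200 + 0.00961100
     = 0.04384300

Step 2: Apply Bayes' theorem for P(D|+)
P(D|+) = P(+|D)P(D) / P(+)
       = 0.03423200 / 0.04384300
       = 0.7808


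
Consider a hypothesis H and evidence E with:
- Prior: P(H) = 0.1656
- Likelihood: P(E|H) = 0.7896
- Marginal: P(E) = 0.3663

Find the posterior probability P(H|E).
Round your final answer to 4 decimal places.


Using Bayes' theorem:

P(H|E) = P(E|H) × P(H) / P(E)
       = 0.7896 × 0.1656 / 0.3663
       = 0.13075776 / 0.3663
       = 0.3570

The evidence strengthens our belief in H.
Prior: 0.1656 → Posterior: 0.3570


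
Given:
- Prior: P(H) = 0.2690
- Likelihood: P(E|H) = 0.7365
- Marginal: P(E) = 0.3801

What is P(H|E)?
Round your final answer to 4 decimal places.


Using Bayes' theorem:

P(H|E) = P(E|H) × P(H) / P(E)
       = 0.7365 × 0.2690 / 0.3801
       = 0.19811850 / 0.3801
       = 0.5212

The evidence strengthens our belief in H.
Prior: 0.2690 → Posterior: 0.5212


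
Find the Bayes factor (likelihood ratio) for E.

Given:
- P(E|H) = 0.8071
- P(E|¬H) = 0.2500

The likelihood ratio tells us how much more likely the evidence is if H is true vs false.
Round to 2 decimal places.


Likelihood Ratio (LR) = P(E|H) / P(E|¬H)

LR = 0.8071 / 0.2500
   = 3.23

The evidence is 3.23 times more likely if H is true than if H is false.
Because LR exceeds 1, E is evidence for H.


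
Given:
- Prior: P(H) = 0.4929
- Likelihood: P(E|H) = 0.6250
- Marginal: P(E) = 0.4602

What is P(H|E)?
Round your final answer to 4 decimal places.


Using Bayes' theorem:

P(H|E) = P(E|H) × P(H) / P(E)
       = 0.6250 × 0.4929 / 0.4602
       = 0.30806250 / 0.4602
       = 0.6694

The evidence strengthens our belief in H.
Prior: 0.4929 → Posterior: 0.6694


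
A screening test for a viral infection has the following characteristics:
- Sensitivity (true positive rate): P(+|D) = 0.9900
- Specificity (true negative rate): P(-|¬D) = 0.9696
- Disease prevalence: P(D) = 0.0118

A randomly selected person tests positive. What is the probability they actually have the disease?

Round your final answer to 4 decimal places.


Let D = has disease, + = positive test

Given:
- P(D) = 0.0118 (prevalence)
- P(+|D) = 0.9900 (sensitivity)
- P(-|¬D) = 0.9696 (specificity)
- P(+|¬D) = 0.0304 (false positive rate = 1 - specificity)

Step 1: Find P(+)
P(+) = P(+|D)P(D) + P(+|¬D)P(¬D)
     = 0.9900 × 0.0118 + 0.0304 × 0.9882
     = 0.01168200 + 0.03004128
     = 0.04172328

Step 2: Apply Bayes' theorem for P(D|+)
P(D|+) = P(+|D)P(D) / P(+)
       = 0.01168200 / 0.04172328
       = 0.2800
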